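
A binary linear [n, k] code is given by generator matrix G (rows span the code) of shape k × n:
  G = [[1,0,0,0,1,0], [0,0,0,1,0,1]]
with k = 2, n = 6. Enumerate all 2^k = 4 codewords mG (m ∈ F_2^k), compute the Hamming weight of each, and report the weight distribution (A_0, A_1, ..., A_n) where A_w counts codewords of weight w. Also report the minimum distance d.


Weight distribution: A_0 = 1, A_2 = 2, A_4 = 1. Minimum distance d = 2.

Enumerate all 2^2 = 4 messages m ∈ F_2^2.
For each, compute codeword c = mG in F_2^6, then tally its weight.
  m = 00 → c = 000000, weight = 0.
  m = 10 → c = 100010, weight = 2.
  m = 01 → c = 000101, weight = 2.
  m = 11 → c = 100111, weight = 4.
Tally weights:
  weight 0: 1 codewords.
  weight 2: 2 codewords.
  weight 4: 1 codewords.
Minimum distance d = smallest w > 0 with A_w > 0 = 2.
Sanity: Σ A_w = 4 = 2^2 = 4 ✓.


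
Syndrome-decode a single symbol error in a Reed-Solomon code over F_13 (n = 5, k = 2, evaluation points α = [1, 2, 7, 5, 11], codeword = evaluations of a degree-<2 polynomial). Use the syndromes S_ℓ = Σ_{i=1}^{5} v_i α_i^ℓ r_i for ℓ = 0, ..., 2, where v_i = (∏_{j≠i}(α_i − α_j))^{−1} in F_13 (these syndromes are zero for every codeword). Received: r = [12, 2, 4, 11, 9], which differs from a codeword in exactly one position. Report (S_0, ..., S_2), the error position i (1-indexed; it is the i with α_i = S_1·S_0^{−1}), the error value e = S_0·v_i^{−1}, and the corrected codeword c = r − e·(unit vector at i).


S = (3, 7, 12), error at position 5, error magnitude e = 6, c = [12, 2, 4, 11, 3].

Step 1: column multipliers v_i = (∏_{j≠i}(α_i − α_j))^{−1} mod 13.
  i = 1 (α = 1): (1−2)(1−7)(1−5)(1−11) = (−1)·(−6)·(−4)·(−10) = 240 ≡ 6, so v_1 = 6^{−1} = 11 (mod 13).
  i = 2 (α = 2): (2−1)(2−7)(2−5)(2−11) = 1·(−5)·(−3)·(−9) = −135 ≡ 8, so v_2 = 8^{−1} = 5 (mod 13).
  i = 3 (α = 7): (7−1)(7−2)(7−5)(7−11) = 6·5·2·(−4) = −240 ≡ 7, so v_3 = 7^{−1} = 2 (mod 13).
  i = 4 (α = 5): (5−1)(5−2)(5−7)(5−11) = 4·3·(−2)·(−6) = 144 ≡ 1, so v_4 = 1^{−1} = 1 (mod 13).
  i = 5 (α = 11): (11−1)(11−2)(11−7)(11−5) = 10·9·4·6 = 2160 ≡ 2, so v_5 = 2^{−1} = 7 (mod 13).
  v = [11, 5, 2, 1, 7].
Step 2: syndromes of r = [12, 2, 4, 11, 9] (all sums mod 13).
  S_0 = Σ v_i r_i = 11·12 + 5·2 + 2·4 + 1·11 + 7·9 = 224 ≡ 3.
  S_1 = Σ v_i α_i r_i = 11·1·12 + 5·2·2 + 2·7·4 + 1·5·11 + 7·11·9 = 956 ≡ 7.
  α_i^2 mod 13 = [1, 4, 10, 12, 4].
  S_2 = Σ v_i α_i^2 r_i = 11·1·12 + 5·4·2 + 2·10·4 + 1·12·11 + 7·4·9 = 636 ≡ 12.
  S = (3, 7, 12) ≠ 0, so r is not a codeword (an error is present).
Step 3: locate the error. For a single error e at position i, S_ℓ = v_i·e·α_i^ℓ, so α_err = S_1/S_0.
  S_0^{−1} = 3^{−1} = 9 (mod 13), so α_err = 7·9 = 63 ≡ 11 = α_5. Error position i = 5.
  Consistency check: S_2/S_1 = 12·2 = 24 ≡ 11 = α_err ✓ (single-error assumption holds).
Step 4: error magnitude e = S_0/v_5 = S_0·∏_{j≠5}(α_5 − α_j) = 3·2 = 6 ≡ 6 (mod 13).
Step 5: correct position 5: c_5 = r_5 − e = 9 − 6 ≡ 3 (mod 13). Hence c = [12, 2, 4, 11, 3].
  Check: interpolating c through the α_i gives m(x) = 9 + 3·x (degree < 2) with m(α_i) = c_i for every i, so c is indeed a codeword.


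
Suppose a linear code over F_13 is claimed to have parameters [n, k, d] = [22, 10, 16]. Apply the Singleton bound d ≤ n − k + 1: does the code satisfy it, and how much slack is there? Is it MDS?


Singleton RHS = n − k + 1 = 13, slack = -3, bound violated (no such code; not MDS).

Singleton bound: d ≤ n − k + 1.
Here n = 22, k = 10, so n − k + 1 = 13.
Given d = 16, check d ≤ 13: NO.
Slack = (n − k + 1) − d = -3.
The slack is negative: d = 16 exceeds n − k + 1 = 13 by 3, so the Singleton bound is violated and no linear [22, 10, 16]_13 code can exist. In particular it is not MDS (MDS requires d = n − k + 1 exactly).
Description: the claimed parameters are [22, 10, 16]_13; such a code would be impossible (violates the Singleton bound).


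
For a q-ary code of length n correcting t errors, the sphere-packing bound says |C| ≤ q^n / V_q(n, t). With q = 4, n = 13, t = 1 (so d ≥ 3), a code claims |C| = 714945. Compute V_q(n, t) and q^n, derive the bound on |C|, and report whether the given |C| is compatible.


V_q(n, t) = 40, q^n = 67108864, Hamming bound = 1677721, |C| = 714945 ≤ bound (satisfied).

Step 1: Compute V_q(n, t) = Σ_{j=0}^1 C(n, j) (q−1)^j.
  j = 0: C(13,0)·(3)^0 = 1·1 = 1.
  j = 1: C(13,1)·(3)^1 = 13·3 = 39.
  V_q(n, t) = 1 + 39 = 40.
Step 2: q^n = 4^13 = 67108864.
Step 3: Hamming bound ⌊q^n / V_q(n,t)⌋ = ⌊67108864/40⌋ = 1677721.
Step 4: Compare |C| = 714945 to 1677721: satisfied.
The claimed |C| lies below the Hamming bound.


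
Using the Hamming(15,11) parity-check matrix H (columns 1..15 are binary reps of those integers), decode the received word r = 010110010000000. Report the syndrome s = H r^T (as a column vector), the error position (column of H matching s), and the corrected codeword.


s = (1, 0, 1, 1)^T, error position = 11, corrected codeword c = 010110010010000

Compute s = H r^T mod 2 one row at a time:
  s_1 = 1 + 0 + 0 + 0 + 0 + 0 + 0 + 0 = 1 ≡ 1 (mod 2).
  s_2 = 1 + 1 + 0 + 0 + 0 + 0 + 0 + 0 = 2 ≡ 0 (mod 2).
  s_3 = 1 + 0 + 0 + 0 + 0 + 0 + 0 + 0 = 1 ≡ 1 (mod 2).
  s_4 = 0 + 0 + 1 + 0 + 0 + 0 + 0 + 0 = 1 ≡ 1 (mod 2).
s = (1, 0, 1, 1)^T — this equals column 11 of H (binary 1011), so error is at position 11.
Correct: flip bit 11 of r = 010110010000000 to get c = 010110010010000.


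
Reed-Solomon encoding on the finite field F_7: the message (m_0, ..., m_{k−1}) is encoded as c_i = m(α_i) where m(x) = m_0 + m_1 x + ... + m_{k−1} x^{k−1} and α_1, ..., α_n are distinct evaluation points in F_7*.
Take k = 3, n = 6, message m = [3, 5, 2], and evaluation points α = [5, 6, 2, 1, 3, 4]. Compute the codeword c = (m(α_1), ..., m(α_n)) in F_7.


c = [1, 0, 0, 3, 1, 6]

Message polynomial: m(x) = 3 + 5·x + 2·x^2 (mod 7).
For each evaluation point α_i, compute m(α_i) mod 7:
  α_1 = 5: Horner steps 2 → 1 → 1, so m(5) = 1.
  α_2 = 6: Horner steps 2 → 3 → 0, so m(6) = 0.
  α_3 = 2: Horner steps 2 → 2 → 0, so m(2) = 0.
  α_4 = 1: Horner steps 2 → 0 → 3, so m(1) = 3.
  α_5 = 3: Horner steps 2 → 4 → 1, so m(3) = 1.
  α_6 = 4: Horner steps 2 → 6 → 6, so m(4) = 6.
Codeword c = [1, 0, 0, 3, 1, 6] ∈ F_7^6.


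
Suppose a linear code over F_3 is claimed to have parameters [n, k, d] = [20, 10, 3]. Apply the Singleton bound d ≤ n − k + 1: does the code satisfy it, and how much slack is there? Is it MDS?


Singleton RHS = n − k + 1 = 11, slack = 8, bound satisfied, not MDS.

Singleton bound: d ≤ n − k + 1.
Here n = 20, k = 10, so n − k + 1 = 11.
Given d = 3, check d ≤ 11: YES.
Slack = (n − k + 1) − d = 8.
The code is NOT MDS (slack = 8 > 0).
Description: the claimed parameters are [20, 10, 3]_3; such a code would be non-MDS.


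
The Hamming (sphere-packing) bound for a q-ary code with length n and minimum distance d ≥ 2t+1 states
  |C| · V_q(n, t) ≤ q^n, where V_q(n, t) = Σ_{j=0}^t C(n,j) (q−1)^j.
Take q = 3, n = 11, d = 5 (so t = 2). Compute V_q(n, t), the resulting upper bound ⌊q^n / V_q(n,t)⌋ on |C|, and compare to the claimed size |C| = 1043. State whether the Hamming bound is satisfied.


V_q(n, t) = 243, q^n = 177147, Hamming bound = 729, |C| = 1043 > bound (violated).

Step 1: Compute V_q(n, t) = Σ_{j=0}^2 C(n, j) (q−1)^j.
  j = 0: C(11,0)·(2)^0 = 1·1 = 1.
  j = 1: C(11,1)·(2)^1 = 11·2 = 22.
  j = 2: C(11,2)·(2)^2 = 55·4 = 220.
  V_q(n, t) = 1 + 22 + 220 = 243.
Step 2: q^n = 3^11 = 177147.
Step 3: Hamming bound ⌊q^n / V_q(n,t)⌋ = ⌊177147/243⌋ = 729.
Step 4: Compare |C| = 1043 to 729: violated.
The claimed |C| lies above the Hamming bound, so no 3-ary code of length 11 with d ≥ 5 can have 1043 codewords.


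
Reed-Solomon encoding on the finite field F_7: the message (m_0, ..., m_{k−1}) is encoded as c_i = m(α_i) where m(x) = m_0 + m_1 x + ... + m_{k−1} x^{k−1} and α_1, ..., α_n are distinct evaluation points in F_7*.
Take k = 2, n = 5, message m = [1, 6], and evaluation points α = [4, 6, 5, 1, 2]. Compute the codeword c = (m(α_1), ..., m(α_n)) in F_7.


c = [4, 2, 3, 0, 6]

Message polynomial: m(x) = 1 + 6·x (mod 7).
For each evaluation point α_i, compute m(α_i) mod 7:
  α_1 = 4: Horner steps 6 → 4, so m(4) = 4.
  α_2 = 6: Horner steps 6 → 2, so m(6) = 2.
  α_3 = 5: Horner steps 6 → 3, so m(5) = 3.
  α_4 = 1: Horner steps 6 → 0, so m(1) = 0.
  α_5 = 2: Horner steps 6 → 6, so m(2) = 6.
Codeword c = [4, 2, 3, 0, 6] ∈ F_7^5.


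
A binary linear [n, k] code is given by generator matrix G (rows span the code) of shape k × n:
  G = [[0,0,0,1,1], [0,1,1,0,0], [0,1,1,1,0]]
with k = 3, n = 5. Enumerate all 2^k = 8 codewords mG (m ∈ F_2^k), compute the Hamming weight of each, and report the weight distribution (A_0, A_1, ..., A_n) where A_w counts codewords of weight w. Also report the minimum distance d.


Weight distribution: A_0 = 1, A_1 = 2, A_2 = 2, A_3 = 2, A_4 = 1. Minimum distance d = 1.

Enumerate all 2^3 = 8 messages m ∈ F_2^3.
For each, compute codeword c = mG in F_2^5, then tally its weight.
  m = 000 → c = 00000, weight = 0.
  m = 100 → c = 00011, weight = 2.
  m = 010 → c = 01100, weight = 2.
  m = 110 → c = 01111, weight = 4.
  m = 001 → c = 01110, weight = 3.
  m = 101 → c = 01101, weight = 3.
  m = 011 → c = 00010, weight = 1.
  m = 111 → c = 00001, weight = 1.
Tally weights:
  weight 0: 1 codewords.
  weight 1: 2 codewords.
  weight 2: 2 codewords.
  weight 3: 2 codewords.
  weight 4: 1 codewords.
Minimum distance d = smallest w > 0 with A_w > 0 = 1.
Sanity: Σ A_w = 8 = 2^3 = 8 ✓.


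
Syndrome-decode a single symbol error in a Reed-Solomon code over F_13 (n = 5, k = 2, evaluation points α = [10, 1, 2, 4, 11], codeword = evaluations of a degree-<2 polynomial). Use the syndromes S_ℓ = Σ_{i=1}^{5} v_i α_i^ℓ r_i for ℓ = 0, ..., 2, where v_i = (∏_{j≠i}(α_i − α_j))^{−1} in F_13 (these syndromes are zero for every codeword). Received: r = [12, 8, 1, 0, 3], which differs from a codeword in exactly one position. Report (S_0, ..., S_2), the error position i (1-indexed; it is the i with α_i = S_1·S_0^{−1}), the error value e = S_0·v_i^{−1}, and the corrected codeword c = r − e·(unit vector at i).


S = (8, 2, 7), error at position 1, error magnitude e = 2, c = [10, 8, 1, 0, 3].

Step 1: column multipliers v_i = (∏_{j≠i}(α_i − α_j))^{−1} mod 13.
  i = 1 (α = 10): (10−1)(10−2)(10−4)(10−11) = 9·8·6·(−1) = −432 ≡ 10, so v_1 = 10^{−1} = 4 (mod 13).
  i = 2 (α = 1): (1−10)(1−2)(1−4)(1−11) = (−9)·(−1)·(−3)·(−10) = 270 ≡ 10, so v_2 = 10^{−1} = 4 (mod 13).
  i = 3 (α = 2): (2−10)(2−1)(2−4)(2−11) = (−8)·1·(−2)·(−9) = −144 ≡ 12, so v_3 = 12^{−1} = 12 (mod 13).
  i = 4 (α = 4): (4−10)(4−1)(4−2)(4−11) = (−6)·3·2·(−7) = 252 ≡ 5, so v_4 = 5^{−1} = 8 (mod 13).
  i = 5 (α = 11): (11−10)(11−1)(11−2)(11−4) = 1·10·9·7 = 630 ≡ 6, so v_5 = 6^{−1} = 11 (mod 13).
  v = [4, 4, 12, 8, 11].
Step 2: syndromes of r = [12, 8, 1, 0, 3] (all sums mod 13).
  S_0 = Σ v_i r_i = 4·12 + 4·8 + 12·1 + 8·0 + 11·3 = 125 ≡ 8.
  S_1 = Σ v_i α_i r_i = 4·10·12 + 4·1·8 + 12·2·1 + 8·4·0 + 11·11·3 = 899 ≡ 2.
  α_i^2 mod 13 = [9, 1, 4, 3, 4].
  S_2 = Σ v_i α_i^2 r_i = 4·9·12 + 4·1·8 + 12·4·1 + 8·3·0 + 11·4·3 = 644 ≡ 7.
  S = (8, 2, 7) ≠ 0, so r is not a codeword (an error is present).
Step 3: locate the error. For a single error e at position i, S_ℓ = v_i·e·α_i^ℓ, so α_err = S_1/S_0.
  S_0^{−1} = 8^{−1} = 5 (mod 13), so α_err = 2·5 = 10 ≡ 10 = α_1. Error position i = 1.
  Consistency check: S_2/S_1 = 7·7 = 49 ≡ 10 = α_err ✓ (single-error assumption holds).
Step 4: error magnitude e = S_0/v_1 = S_0·∏_{j≠1}(α_1 − α_j) = 8·10 = 80 ≡ 2 (mod 13).
Step 5: correct position 1: c_1 = r_1 − e = 12 − 2 ≡ 10 (mod 13). Hence c = [10, 8, 1, 0, 3].
  Check: interpolating c through the α_i gives m(x) = 2 + 6·x (degree < 2) with m(α_i) = c_i for every i, so c is indeed a codeword.


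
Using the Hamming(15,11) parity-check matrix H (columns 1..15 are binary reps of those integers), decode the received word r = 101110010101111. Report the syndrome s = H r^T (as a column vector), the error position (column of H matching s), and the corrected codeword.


s = (0, 0, 0, 1)^T, error position = 1, corrected codeword c = 001110010101111

Compute s = H r^T mod 2 one row at a time:
  s_1 = 1 + 0 + 1 + 0 + 1 + 1 + 1 + 1 = 6 ≡ 0 (mod 2).
  s_2 = 1 + 1 + 0 + 0 + 1 + 1 + 1 + 1 = 6 ≡ 0 (mod 2).
  s_3 = 0 + 1 + 0 + 0 + 1 + 0 + 1 + 1 = 4 ≡ 0 (mod 2).
  s_4 = 1 + 1 + 1 + 0 + 0 + 0 + 1 + 1 = 5 ≡ 1 (mod 2).
s = (0, 0, 0, 1)^T — this equals column 1 of H (binary 0001), so error is at position 1.
Correct: flip bit 1 of r = 101110010101111 to get c = 001110010101111.


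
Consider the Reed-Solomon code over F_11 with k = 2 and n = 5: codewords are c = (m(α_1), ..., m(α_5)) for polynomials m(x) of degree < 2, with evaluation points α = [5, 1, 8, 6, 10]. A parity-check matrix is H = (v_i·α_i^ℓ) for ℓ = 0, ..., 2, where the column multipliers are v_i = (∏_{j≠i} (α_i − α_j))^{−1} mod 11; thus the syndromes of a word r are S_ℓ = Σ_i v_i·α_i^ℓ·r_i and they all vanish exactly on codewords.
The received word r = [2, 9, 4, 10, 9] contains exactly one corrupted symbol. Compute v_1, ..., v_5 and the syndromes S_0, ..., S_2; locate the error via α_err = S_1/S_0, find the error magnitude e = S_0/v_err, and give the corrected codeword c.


S = (1, 1, 1), error at position 2, error magnitude e = 6, c = [2, 3, 4, 10, 9].

Step 1: column multipliers v_i = (∏_{j≠i}(α_i − α_j))^{−1} mod 11.
  i = 1 (α = 5): (5−1)(5−8)(5−6)(5−10) = 4·(−3)·(−1)·(−5) = −60 ≡ 6, so v_1 = 6^{−1} = 2 (mod 11).
  i = 2 (α = 1): (1−5)(1−8)(1−6)(1−10) = (−4)·(−7)·(−5)·(−9) = 1260 ≡ 6, so v_2 = 6^{−1} = 2 (mod 11).
  i = 3 (α = 8): (8−5)(8−1)(8−6)(8−10) = 3·7·2·(−2) = −84 ≡ 4, so v_3 = 4^{−1} = 3 (mod 11).
  i = 4 (α = 6): (6−5)(6−1)(6−8)(6−10) = 1·5·(−2)·(−4) = 40 ≡ 7, so v_4 = 7^{−1} = 8 (mod 11).
  i = 5 (α = 10): (10−5)(10−1)(10−8)(10−6) = 5·9·2·4 = 360 ≡ 8, so v_5 = 8^{−1} = 7 (mod 11).
  v = [2, 2, 3, 8, 7].
Step 2: syndromes of r = [2, 9, 4, 10, 9] (all sums mod 11).
  S_0 = Σ v_i r_i = 2·2 + 2·9 + 3·4 + 8·10 + 7·9 = 177 ≡ 1.
  S_1 = Σ v_i α_i r_i = 2·5·2 + 2·1·9 + 3·8·4 + 8·6·10 + 7·10·9 = 1244 ≡ 1.
  α_i^2 mod 11 = [3, 1, 9, 3, 1].
  S_2 = Σ v_i α_i^2 r_i = 2·3·2 + 2·1·9 + 3·9·4 + 8·3·10 + 7·1·9 = 441 ≡ 1.
  S = (1, 1, 1) ≠ 0, so r is not a codeword (an error is present).
Step 3: locate the error. For a single error e at position i, S_ℓ = v_i·e·α_i^ℓ, so α_err = S_1/S_0.
  S_0^{−1} = 1^{−1} = 1 (mod 11), so α_err = 1·1 = 1 ≡ 1 = α_2. Error position i = 2.
  Consistency check: S_2/S_1 = 1·1 = 1 ≡ 1 = α_err ✓ (single-error assumption holds).
Step 4: error magnitude e = S_0/v_2 = S_0·∏_{j≠2}(α_2 − α_j) = 1·6 = 6 ≡ 6 (mod 11).
Step 5: correct position 2: c_2 = r_2 − e = 9 − 6 ≡ 3 (mod 11). Hence c = [2, 3, 4, 10, 9].
  Check: interpolating c through the α_i gives m(x) = 6 + 8·x (degree < 2) with m(α_i) = c_i for every i, so c is indeed a codeword.


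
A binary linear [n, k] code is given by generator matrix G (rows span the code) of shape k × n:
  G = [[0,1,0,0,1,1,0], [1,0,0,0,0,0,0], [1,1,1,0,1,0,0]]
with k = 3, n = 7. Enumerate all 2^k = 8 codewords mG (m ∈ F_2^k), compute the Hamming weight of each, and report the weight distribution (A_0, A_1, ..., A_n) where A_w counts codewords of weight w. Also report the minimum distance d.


Weight distribution: A_0 = 1, A_1 = 1, A_2 = 1, A_3 = 3, A_4 = 2. Minimum distance d = 1.

Enumerate all 2^3 = 8 messages m ∈ F_2^3.
For each, compute codeword c = mG in F_2^7, then tally its weight.
  m = 000 → c = 0000000, weight = 0.
  m = 100 → c = 0100110, weight = 3.
  m = 010 → c = 1000000, weight = 1.
  m = 110 → c = 1100110, weight = 4.
  m = 001 → c = 1110100, weight = 4.
  m = 101 → c = 1010010, weight = 3.
  m = 011 → c = 0110100, weight = 3.
  m = 111 → c = 0010010, weight = 2.
Tally weights:
  weight 0: 1 codewords.
  weight 1: 1 codewords.
  weight 2: 1 codewords.
  weight 3: 3 codewords.
  weight 4: 2 codewords.
Minimum distance d = smallest w > 0 with A_w > 0 = 1.
Sanity: Σ A_w = 8 = 2^3 = 8 ✓.


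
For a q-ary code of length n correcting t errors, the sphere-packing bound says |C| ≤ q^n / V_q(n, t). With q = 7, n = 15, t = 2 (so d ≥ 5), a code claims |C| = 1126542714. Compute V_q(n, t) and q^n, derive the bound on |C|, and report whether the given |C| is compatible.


V_q(n, t) = 3871, q^n = 4747561509943, Hamming bound = 1226443169, |C| = 1126542714 ≤ bound (satisfied).

Step 1: Compute V_q(n, t) = Σ_{j=0}^2 C(n, j) (q−1)^j.
  j = 0: C(15,0)·(6)^0 = 1·1 = 1.
  j = 1: C(15,1)·(6)^1 = 15·6 = 90.
  j = 2: C(15,2)·(6)^2 = 105·36 = 3780.
  V_q(n, t) = 1 + 90 + 3780 = 3871.
Step 2: q^n = 7^15 = 4747561509943.
Step 3: Hamming bound ⌊q^n / V_q(n,t)⌋ = ⌊4747561509943/3871⌋ = 1226443169.
Step 4: Compare |C| = 1126542714 to 1226443169: satisfied.
The claimed |C| lies below the Hamming bound.


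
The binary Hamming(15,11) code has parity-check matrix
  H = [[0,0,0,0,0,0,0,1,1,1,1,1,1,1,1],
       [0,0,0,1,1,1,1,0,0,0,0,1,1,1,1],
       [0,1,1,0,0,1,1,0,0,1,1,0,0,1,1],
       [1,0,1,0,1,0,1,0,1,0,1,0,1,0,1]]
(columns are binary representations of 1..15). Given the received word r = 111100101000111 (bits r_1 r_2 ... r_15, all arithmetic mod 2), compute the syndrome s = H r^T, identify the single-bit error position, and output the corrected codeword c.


s = (0, 1, 1, 0)^T, error position = 6, corrected codeword c = 111101101000111

Compute s = H r^T mod 2 one row at a time:
  s_1 = 0 + 1 + 0 + 0 + 0 + 1 + 1 + 1 = 4 ≡ 0 (mod 2).
  s_2 = 1 + 0 + 0 + 1 + 0 + 1 + 1 + 1 = 5 ≡ 1 (mod 2).
  s_3 = 1 + 1 + 0 + 1 + 0 + 0 + 1 + 1 = 5 ≡ 1 (mod 2).
  s_4 = 1 + 1 + 0 + 1 + 1 + 0 + 1 + 1 = 6 ≡ 0 (mod 2).
s = (0, 1, 1, 0)^T — this equals column 6 of H (binary 0110), so error is at position 6.
Correct: flip bit 6 of r = 111100101000111 to get c = 111101101000111.


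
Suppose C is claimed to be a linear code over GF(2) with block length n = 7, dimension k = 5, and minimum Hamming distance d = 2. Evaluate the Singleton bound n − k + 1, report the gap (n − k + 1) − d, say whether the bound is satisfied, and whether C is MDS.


Singleton RHS = n − k + 1 = 3, slack = 1, bound satisfied, not MDS.

Singleton bound: d ≤ n − k + 1.
Here n = 7, k = 5, so n − k + 1 = 3.
Given d = 2, check d ≤ 3: YES.
Slack = (n − k + 1) − d = 1.
The code is NOT MDS (slack = 1 > 0).
Description: the claimed parameters are [7, 5, 2]_2; such a code would be non-MDS.


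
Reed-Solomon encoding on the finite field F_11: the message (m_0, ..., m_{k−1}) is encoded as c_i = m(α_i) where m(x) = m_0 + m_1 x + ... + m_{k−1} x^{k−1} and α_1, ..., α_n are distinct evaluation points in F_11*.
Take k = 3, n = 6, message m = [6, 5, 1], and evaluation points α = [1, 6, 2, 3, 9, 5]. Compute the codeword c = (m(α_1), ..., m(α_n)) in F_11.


c = [1, 6, 9, 8, 0, 1]

Message polynomial: m(x) = 6 + 5·x + 1·x^2 (mod 11).
For each evaluation point α_i, compute m(α_i) mod 11:
  α_1 = 1: Horner steps 1 → 6 → 1, so m(1) = 1.
  α_2 = 6: Horner steps 1 → 0 → 6, so m(6) = 6.
  α_3 = 2: Horner steps 1 → 7 → 9, so m(2) = 9.
  α_4 = 3: Horner steps 1 → 8 → 8, so m(3) = 8.
  α_5 = 9: Horner steps 1 → 3 → 0, so m(9) = 0.
  α_6 = 5: Horner steps 1 → 10 → 1, so m(5) = 1.
Codeword c = [1, 6, 9, 8, 0, 1] ∈ F_11^6.


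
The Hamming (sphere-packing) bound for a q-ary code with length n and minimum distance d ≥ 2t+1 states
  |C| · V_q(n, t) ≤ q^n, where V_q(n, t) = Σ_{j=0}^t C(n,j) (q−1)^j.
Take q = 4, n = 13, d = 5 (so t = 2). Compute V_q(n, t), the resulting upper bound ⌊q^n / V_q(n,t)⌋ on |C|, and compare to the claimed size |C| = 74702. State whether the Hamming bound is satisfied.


V_q(n, t) = 742, q^n = 67108864, Hamming bound = 90443, |C| = 74702 ≤ bound (satisfied).

Step 1: Compute V_q(n, t) = Σ_{j=0}^2 C(n, j) (q−1)^j.
  j = 0: C(13,0)·(3)^0 = 1·1 = 1.
  j = 1: C(13,1)·(3)^1 = 13·3 = 39.
  j = 2: C(13,2)·(3)^2 = 78·9 = 702.
  V_q(n, t) = 1 + 39 + 702 = 742.
Step 2: q^n = 4^13 = 67108864.
Step 3: Hamming bound ⌊q^n / V_q(n,t)⌋ = ⌊67108864/742⌋ = 90443.
Step 4: Compare |C| = 74702 to 90443: satisfied.
The claimed |C| lies below the Hamming bound.


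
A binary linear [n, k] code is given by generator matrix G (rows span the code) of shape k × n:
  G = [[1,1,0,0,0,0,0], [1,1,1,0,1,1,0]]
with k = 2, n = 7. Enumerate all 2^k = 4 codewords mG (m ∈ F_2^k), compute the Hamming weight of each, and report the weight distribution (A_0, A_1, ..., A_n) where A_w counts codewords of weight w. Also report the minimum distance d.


Weight distribution: A_0 = 1, A_2 = 1, A_3 = 1, A_5 = 1. Minimum distance d = 2.

Enumerate all 2^2 = 4 messages m ∈ F_2^2.
For each, compute codeword c = mG in F_2^7, then tally its weight.
  m = 00 → c = 0000000, weight = 0.
  m = 10 → c = 1100000, weight = 2.
  m = 01 → c = 1110110, weight = 5.
  m = 11 → c = 0010110, weight = 3.
Tally weights:
  weight 0: 1 codewords.
  weight 2: 1 codewords.
  weight 3: 1 codewords.
  weight 5: 1 codewords.
Minimum distance d = smallest w > 0 with A_w > 0 = 2.
Sanity: Σ A_w = 4 = 2^2 = 4 ✓.


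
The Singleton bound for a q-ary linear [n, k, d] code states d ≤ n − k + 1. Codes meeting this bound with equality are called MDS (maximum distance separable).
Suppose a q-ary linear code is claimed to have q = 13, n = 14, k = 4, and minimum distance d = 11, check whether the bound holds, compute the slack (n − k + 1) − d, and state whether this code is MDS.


Singleton RHS = n − k + 1 = 11, slack = 0, bound satisfied, MDS.

Singleton bound: d ≤ n − k + 1.
Here n = 14, k = 4, so n − k + 1 = 11.
Given d = 11, check d ≤ 11: YES.
Slack = (n − k + 1) − d = 0.
The code is MDS (slack = 0).
Description: the claimed parameters are [14, 4, 11]_13; such a code would be MDS (meets Singleton bound).


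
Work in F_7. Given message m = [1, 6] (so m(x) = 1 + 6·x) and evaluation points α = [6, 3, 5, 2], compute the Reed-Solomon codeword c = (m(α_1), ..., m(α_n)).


c = [2, 5, 3, 6]

Message polynomial: m(x) = 1 + 6·x (mod 7).
For each evaluation point α_i, compute m(α_i) mod 7:
  α_1 = 6: Horner steps 6 → 2, so m(6) = 2.
  α_2 = 3: Horner steps 6 → 5, so m(3) = 5.
  α_3 = 5: Horner steps 6 → 3, so m(5) = 3.
  α_4 = 2: Horner steps 6 → 6, so m(2) = 6.
Codeword c = [2, 5, 3, 6] ∈ F_7^4.


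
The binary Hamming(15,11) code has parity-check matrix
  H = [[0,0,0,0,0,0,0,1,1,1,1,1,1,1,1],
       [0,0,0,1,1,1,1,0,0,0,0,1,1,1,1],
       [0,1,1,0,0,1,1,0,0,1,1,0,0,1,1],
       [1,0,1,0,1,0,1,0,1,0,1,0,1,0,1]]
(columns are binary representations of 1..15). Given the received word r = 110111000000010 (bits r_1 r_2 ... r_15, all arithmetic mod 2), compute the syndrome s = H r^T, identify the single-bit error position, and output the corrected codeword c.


s = (1, 0, 1, 0)^T, error position = 10, corrected codeword c = 110111000100010

Compute s = H r^T mod 2 one row at a time:
  s_1 = 0 + 0 + 0 + 0 + 0 + 0 + 1 + 0 = 1 ≡ 1 (mod 2).
  s_2 = 1 + 1 + 1 + 0 + 0 + 0 + 1 + 0 = 4 ≡ 0 (mod 2).
  s_3 = 1 + 0 + 1 + 0 + 0 + 0 + 1 + 0 = 3 ≡ 1 (mod 2).
  s_4 = 1 + 0 + 1 + 0 + 0 + 0 + 0 + 0 = 2 ≡ 0 (mod 2).
s = (1, 0, 1, 0)^T — this equals column 10 of H (binary 1010), so error is at position 10.
Correct: flip bit 10 of r = 110111000000010 to get c = 110111000100010.


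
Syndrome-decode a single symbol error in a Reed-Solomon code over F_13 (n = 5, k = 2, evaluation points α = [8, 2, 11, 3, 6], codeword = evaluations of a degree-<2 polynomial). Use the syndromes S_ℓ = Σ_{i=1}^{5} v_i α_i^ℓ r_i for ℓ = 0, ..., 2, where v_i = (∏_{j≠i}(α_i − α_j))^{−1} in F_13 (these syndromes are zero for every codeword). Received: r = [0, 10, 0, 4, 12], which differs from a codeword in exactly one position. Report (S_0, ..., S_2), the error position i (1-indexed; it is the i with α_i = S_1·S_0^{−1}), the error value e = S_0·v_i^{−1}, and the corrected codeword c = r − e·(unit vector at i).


S = (5, 3, 7), error at position 3, error magnitude e = 5, c = [0, 10, 8, 4, 12].

Step 1: column multipliers v_i = (∏_{j≠i}(α_i − α_j))^{−1} mod 13.
  i = 1 (α = 8): (8−2)(8−11)(8−3)(8−6) = 6·(−3)·5·2 = −180 ≡ 2, so v_1 = 2^{−1} = 7 (mod 13).
  i = 2 (α = 2): (2−8)(2−11)(2−3)(2−6) = (−6)·(−9)·(−1)·(−4) = 216 ≡ 8, so v_2 = 8^{−1} = 5 (mod 13).
  i = 3 (α = 11): (11−8)(11−2)(11−3)(11−6) = 3·9·8·5 = 1080 ≡ 1, so v_3 = 1^{−1} = 1 (mod 13).
  i = 4 (α = 3): (3−8)(3−2)(3−11)(3−6) = (−5)·1·(−8)·(−3) = −120 ≡ 10, so v_4 = 10^{−1} = 4 (mod 13).
  i = 5 (α = 6): (6−8)(6−2)(6−11)(6−3) = (−2)·4·(−5)·3 = 120 ≡ 3, so v_5 = 3^{−1} = 9 (mod 13).
  v = [7, 5, 1, 4, 9].
Step 2: syndromes of r = [0, 10, 0, 4, 12] (all sums mod 13).
  S_0 = Σ v_i r_i = 7·0 + 5·10 + 1·0 + 4·4 + 9·12 = 174 ≡ 5.
  S_1 = Σ v_i α_i r_i = 7·8·0 + 5·2·10 + 1·11·0 + 4·3·4 + 9·6·12 = 796 ≡ 3.
  α_i^2 mod 13 = [12, 4, 4, 9, 10].
  S_2 = Σ v_i α_i^2 r_i = 7·12·0 + 5·4·10 + 1·4·0 + 4·9·4 + 9·10·12 = 1424 ≡ 7.
  S = (5, 3, 7) ≠ 0, so r is not a codeword (an error is present).
Step 3: locate the error. For a single error e at position i, S_ℓ = v_i·e·α_i^ℓ, so α_err = S_1/S_0.
  S_0^{−1} = 5^{−1} = 8 (mod 13), so α_err = 3·8 = 24 ≡ 11 = α_3. Error position i = 3.
  Consistency check: S_2/S_1 = 7·9 = 63 ≡ 11 = α_err ✓ (single-error assumption holds).
Step 4: error magnitude e = S_0/v_3 = S_0·∏_{j≠3}(α_3 − α_j) = 5·1 = 5 ≡ 5 (mod 13).
Step 5: correct position 3: c_3 = r_3 − e = 0 − 5 ≡ 8 (mod 13). Hence c = [0, 10, 8, 4, 12].
  Check: interpolating c through the α_i gives m(x) = 9 + 7·x (degree < 2) with m(α_i) = c_i for every i, so c is indeed a codeword.


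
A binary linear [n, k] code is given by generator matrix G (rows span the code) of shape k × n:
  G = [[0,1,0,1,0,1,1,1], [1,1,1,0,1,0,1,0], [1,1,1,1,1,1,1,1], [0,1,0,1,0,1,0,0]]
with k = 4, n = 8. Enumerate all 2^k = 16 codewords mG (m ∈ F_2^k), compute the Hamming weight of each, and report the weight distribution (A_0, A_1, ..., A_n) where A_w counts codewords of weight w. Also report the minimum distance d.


Weight distribution: A_0 = 1, A_2 = 3, A_3 = 4, A_5 = 4, A_6 = 3, A_8 = 1. Minimum distance d = 2.

Enumerate all 2^4 = 16 messages m ∈ F_2^4.
For each, compute codeword c = mG in F_2^8, then tally its weight.
  m = 0000 → c = 00000000, weight = 0.
  m = 1000 → c = 01010111, weight = 5.
  m = 0100 → c = 11101010, weight = 5.
  m = 1100 → c = 10111101, weight = 6.
  m = 0010 → c = 11111111, weight = 8.
  m = 1010 → c = 10101000, weight = 3.
  m = 0110 → c = 00010101, weight = 3.
  m = 1110 → c = 01000010, weight = 2.
  m = 0001 → c = 01010100, weight = 3.
  m = 1001 → c = 00000011, weight = 2.
  m = 0101 → c = 10111110, weight = 6.
  m = 1101 → c = 11101001, weight = 5.
  m = 0011 → c = 10101011, weight = 5.
  m = 1011 → c = 11111100, weight = 6.
  m = 0111 → c = 01000001, weight = 2.
  m = 1111 → c = 00010110, weight = 3.
Tally weights:
  weight 0: 1 codewords.
  weight 2: 3 codewords.
  weight 3: 4 codewords.
  weight 5: 4 codewords.
  weight 6: 3 codewords.
  weight 8: 1 codewords.
Minimum distance d = smallest w > 0 with A_w > 0 = 2.
Sanity: Σ A_w = 16 = 2^4 = 16 ✓.


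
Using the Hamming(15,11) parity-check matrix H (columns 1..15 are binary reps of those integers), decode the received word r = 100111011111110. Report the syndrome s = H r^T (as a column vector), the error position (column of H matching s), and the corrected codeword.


s = (1, 0, 0, 1)^T, error position = 9, corrected codeword c = 100111010111110

Compute s = H r^T mod 2 one row at a time:
  s_1 = 1 + 1 + 1 + 1 + 1 + 1 + 1 + 0 = 7 ≡ 1 (mod 2).
  s_2 = 1 + 1 + 1 + 0 + 1 + 1 + 1 + 0 = 6 ≡ 0 (mod 2).
  s_3 = 0 + 0 + 1 + 0 + 1 + 1 + 1 + 0 = 4 ≡ 0 (mod 2).
  s_4 = 1 + 0 + 1 + 0 + 1 + 1 + 1 + 0 = 5 ≡ 1 (mod 2).
s = (1, 0, 0, 1)^T — this equals column 9 of H (binary 1001), so error is at position 9.
Correct: flip bit 9 of r = 100111011111110 to get c = 100111010111110.


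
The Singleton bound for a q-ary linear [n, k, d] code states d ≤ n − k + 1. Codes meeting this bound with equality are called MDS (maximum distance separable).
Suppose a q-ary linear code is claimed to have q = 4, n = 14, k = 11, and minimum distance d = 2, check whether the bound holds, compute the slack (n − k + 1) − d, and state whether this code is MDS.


Singleton RHS = n − k + 1 = 4, slack = 2, bound satisfied, not MDS.

Singleton bound: d ≤ n − k + 1.
Here n = 14, k = 11, so n − k + 1 = 4.
Given d = 2, check d ≤ 4: YES.
Slack = (n − k + 1) − d = 2.
The code is NOT MDS (slack = 2 > 0).
Description: the claimed parameters are [14, 11, 2]_4; such a code would be non-MDS.


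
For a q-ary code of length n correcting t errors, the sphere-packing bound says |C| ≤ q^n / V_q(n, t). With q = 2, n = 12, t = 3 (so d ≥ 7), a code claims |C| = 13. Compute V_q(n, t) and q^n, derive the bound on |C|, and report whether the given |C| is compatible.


V_q(n, t) = 299, q^n = 4096, Hamming bound = 13, |C| = 13 ≤ bound (satisfied).

Step 1: Compute V_q(n, t) = Σ_{j=0}^3 C(n, j) (q−1)^j.
  j = 0: C(12,0)·(1)^0 = 1·1 = 1.
  j = 1: C(12,1)·(1)^1 = 12·1 = 12.
  j = 2: C(12,2)·(1)^2 = 66·1 = 66.
  j = 3: C(12,3)·(1)^3 = 220·1 = 220.
  V_q(n, t) = 1 + 12 + 66 + 220 = 299.
Step 2: q^n = 2^12 = 4096.
Step 3: Hamming bound ⌊q^n / V_q(n,t)⌋ = ⌊4096/299⌋ = 13.
Step 4: Compare |C| = 13 to 13: satisfied.
The claimed |C| lies at the Hamming bound (tight).


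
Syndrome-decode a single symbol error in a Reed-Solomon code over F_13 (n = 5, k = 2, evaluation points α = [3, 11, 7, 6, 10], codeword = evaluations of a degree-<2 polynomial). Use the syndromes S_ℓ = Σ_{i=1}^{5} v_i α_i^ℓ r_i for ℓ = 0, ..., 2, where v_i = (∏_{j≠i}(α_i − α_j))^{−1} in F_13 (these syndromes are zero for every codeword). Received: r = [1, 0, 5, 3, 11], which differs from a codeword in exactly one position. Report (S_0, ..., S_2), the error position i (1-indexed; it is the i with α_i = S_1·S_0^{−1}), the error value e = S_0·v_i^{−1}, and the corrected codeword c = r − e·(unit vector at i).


S = (12, 10, 4), error at position 1, error magnitude e = 4, c = [10, 0, 5, 3, 11].

Step 1: column multipliers v_i = (∏_{j≠i}(α_i − α_j))^{−1} mod 13.
  i = 1 (α = 3): (3−11)(3−7)(3−6)(3−10) = (−8)·(−4)·(−3)·(−7) = 672 ≡ 9, so v_1 = 9^{−1} = 3 (mod 13).
  i = 2 (α = 11): (11−3)(11−7)(11−6)(11−10) = 8·4·5·1 = 160 ≡ 4, so v_2 = 4^{−1} = 10 (mod 13).
  i = 3 (α = 7): (7−3)(7−11)(7−6)(7−10) = 4·(−4)·1·(−3) = 48 ≡ 9, so v_3 = 9^{−1} = 3 (mod 13).
  i = 4 (α = 6): (6−3)(6−11)(6−7)(6−10) = 3·(−5)·(−1)·(−4) = −60 ≡ 5, so v_4 = 5^{−1} = 8 (mod 13).
  i = 5 (α = 10): (10−3)(10−11)(10−7)(10−6) = 7·(−1)·3·4 = −84 ≡ 7, so v_5 = 7^{−1} = 2 (mod 13).
  v = [3, 10, 3, 8, 2].
Step 2: syndromes of r = [1, 0, 5, 3, 11] (all sums mod 13).
  S_0 = Σ v_i r_i = 3·1 + 10·0 + 3·5 + 8·3 + 2·11 = 64 ≡ 12.
  S_1 = Σ v_i α_i r_i = 3·3·1 + 10·11·0 + 3·7·5 + 8·6·3 + 2·10·11 = 478 ≡ 10.
  α_i^2 mod 13 = [9, 4, 10, 10, 9].
  S_2 = Σ v_i α_i^2 r_i = 3·9·1 + 10·4·0 + 3·10·5 + 8·10·3 + 2·9·11 = 615 ≡ 4.
  S = (12, 10, 4) ≠ 0, so r is not a codeword (an error is present).
Step 3: locate the error. For a single error e at position i, S_ℓ = v_i·e·α_i^ℓ, so α_err = S_1/S_0.
  S_0^{−1} = 12^{−1} = 12 (mod 13), so α_err = 10·12 = 120 ≡ 3 = α_1. Error position i = 1.
  Consistency check: S_2/S_1 = 4·4 = 16 ≡ 3 = α_err ✓ (single-error assumption holds).
Step 4: error magnitude e = S_0/v_1 = S_0·∏_{j≠1}(α_1 − α_j) = 12·9 = 108 ≡ 4 (mod 13).
Step 5: correct position 1: c_1 = r_1 − e = 1 − 4 ≡ 10 (mod 13). Hence c = [10, 0, 5, 3, 11].
  Check: interpolating c through the α_i gives m(x) = 4 + 2·x (degree < 2) with m(α_i) = c_i for every i, so c is indeed a codeword.


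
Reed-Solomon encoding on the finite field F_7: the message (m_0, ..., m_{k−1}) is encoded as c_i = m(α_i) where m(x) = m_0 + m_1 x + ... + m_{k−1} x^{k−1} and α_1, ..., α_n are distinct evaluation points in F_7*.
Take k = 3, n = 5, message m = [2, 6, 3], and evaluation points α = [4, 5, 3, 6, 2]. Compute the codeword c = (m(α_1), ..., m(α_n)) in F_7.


c = [4, 2, 5, 6, 5]

Message polynomial: m(x) = 2 + 6·x + 3·x^2 (mod 7).
For each evaluation point α_i, compute m(α_i) mod 7:
  α_1 = 4: Horner steps 3 → 4 → 4, so m(4) = 4.
  α_2 = 5: Horner steps 3 → 0 → 2, so m(5) = 2.
  α_3 = 3: Horner steps 3 → 1 → 5, so m(3) = 5.
  α_4 = 6: Horner steps 3 → 3 → 6, so m(6) = 6.
  α_5 = 2: Horner steps 3 → 5 → 5, so m(2) = 5.
Codeword c = [4, 2, 5, 6, 5] ∈ F_7^5.


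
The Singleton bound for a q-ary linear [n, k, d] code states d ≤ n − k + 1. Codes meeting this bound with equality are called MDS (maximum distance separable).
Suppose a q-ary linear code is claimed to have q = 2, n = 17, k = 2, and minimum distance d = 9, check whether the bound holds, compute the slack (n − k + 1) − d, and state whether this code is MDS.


Singleton RHS = n − k + 1 = 16, slack = 7, bound satisfied, not MDS.

Singleton bound: d ≤ n − k + 1.
Here n = 17, k = 2, so n − k + 1 = 16.
Given d = 9, check d ≤ 16: YES.
Slack = (n − k + 1) − d = 7.
The code is NOT MDS (slack = 7 > 0).
Description: the claimed parameters are [17, 2, 9]_2; such a code would be non-MDS.


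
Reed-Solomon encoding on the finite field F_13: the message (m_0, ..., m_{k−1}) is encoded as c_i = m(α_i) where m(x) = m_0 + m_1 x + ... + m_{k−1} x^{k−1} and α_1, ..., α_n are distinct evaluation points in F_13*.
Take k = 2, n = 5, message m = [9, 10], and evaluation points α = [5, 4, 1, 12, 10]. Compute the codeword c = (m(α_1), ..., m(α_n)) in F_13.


c = [7, 10, 6, 12, 5]

Message polynomial: m(x) = 9 + 10·x (mod 13).
For each evaluation point α_i, compute m(α_i) mod 13:
  α_1 = 5: Horner steps 10 → 7, so m(5) = 7.
  α_2 = 4: Horner steps 10 → 10, so m(4) = 10.
  α_3 = 1: Horner steps 10 → 6, so m(1) = 6.
  α_4 = 12: Horner steps 10 → 12, so m(12) = 12.
  α_5 = 10: Horner steps 10 → 5, so m(10) = 5.
Codeword c = [7, 10, 6, 12, 5] ∈ F_13^5.


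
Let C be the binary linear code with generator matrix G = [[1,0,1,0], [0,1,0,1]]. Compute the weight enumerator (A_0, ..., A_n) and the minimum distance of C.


Weight distribution: A_0 = 1, A_2 = 2, A_4 = 1. Minimum distance d = 2.

Enumerate all 2^2 = 4 messages m ∈ F_2^2.
For each, compute codeword c = mG in F_2^4, then tally its weight.
  m = 00 → c = 0000, weight = 0.
  m = 10 → c = 1010, weight = 2.
  m = 01 → c = 0101, weight = 2.
  m = 11 → c = 1111, weight = 4.
Tally weights:
  weight 0: 1 codewords.
  weight 2: 2 codewords.
  weight 4: 1 codewords.
Minimum distance d = smallest w > 0 with A_w > 0 = 2.
Sanity: Σ A_w = 4 = 2^2 = 4 ✓.


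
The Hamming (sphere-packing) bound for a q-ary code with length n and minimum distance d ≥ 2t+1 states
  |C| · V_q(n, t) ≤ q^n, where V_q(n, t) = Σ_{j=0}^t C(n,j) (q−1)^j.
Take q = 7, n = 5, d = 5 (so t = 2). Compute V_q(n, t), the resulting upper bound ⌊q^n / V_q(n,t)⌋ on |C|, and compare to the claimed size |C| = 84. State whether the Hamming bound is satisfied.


V_q(n, t) = 391, q^n = 16807, Hamming bound = 42, |C| = 84 > bound (violated).

Step 1: Compute V_q(n, t) = Σ_{j=0}^2 C(n, j) (q−1)^j.
  j = 0: C(5,0)·(6)^0 = 1·1 = 1.
  j = 1: C(5,1)·(6)^1 = 5·6 = 30.
  j = 2: C(5,2)·(6)^2 = 10·36 = 360.
  V_q(n, t) = 1 + 30 + 360 = 391.
Step 2: q^n = 7^5 = 16807.
Step 3: Hamming bound ⌊q^n / V_q(n,t)⌋ = ⌊16807/391⌋ = 42.
Step 4: Compare |C| = 84 to 42: violated.
The claimed |C| lies above the Hamming bound, so no 7-ary code of length 5 with d ≥ 5 can have 84 codewords.


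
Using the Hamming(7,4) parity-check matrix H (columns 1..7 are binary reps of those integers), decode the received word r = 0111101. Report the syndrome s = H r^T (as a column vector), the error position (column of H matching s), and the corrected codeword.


s = (1, 1, 1)^T, error position = 7, corrected codeword c = 0111100

Compute s = H r^T mod 2 one row at a time:
  s_1 = 1 + 1 + 0 + 1 = 3 ≡ 1 (mod 2).
  s_2 = 1 + 1 + 0 + 1 = 3 ≡ 1 (mod 2).
  s_3 = 0 + 1 + 1 + 1 = 3 ≡ 1 (mod 2).
s = (1, 1, 1)^T — this equals column 7 of H (binary 111), so error is at position 7.
Correct: flip bit 7 of r = 0111101 to get c = 0111100.


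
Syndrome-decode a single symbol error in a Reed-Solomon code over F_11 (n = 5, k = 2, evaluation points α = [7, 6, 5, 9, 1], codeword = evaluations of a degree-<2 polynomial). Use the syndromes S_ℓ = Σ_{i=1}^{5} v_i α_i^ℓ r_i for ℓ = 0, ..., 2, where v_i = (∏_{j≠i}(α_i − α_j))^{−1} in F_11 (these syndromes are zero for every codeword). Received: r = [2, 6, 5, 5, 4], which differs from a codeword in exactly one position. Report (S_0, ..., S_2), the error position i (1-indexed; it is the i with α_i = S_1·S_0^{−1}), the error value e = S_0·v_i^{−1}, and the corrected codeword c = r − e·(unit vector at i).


S = (6, 8, 7), error at position 3, error magnitude e = 6, c = [2, 6, 10, 5, 4].

Step 1: column multipliers v_i = (∏_{j≠i}(α_i − α_j))^{−1} mod 11.
  i = 1 (α = 7): (7−6)(7−5)(7−9)(7−1) = 1·2·(−2)·6 = −24 ≡ 9, so v_1 = 9^{−1} = 5 (mod 11).
  i = 2 (α = 6): (6−7)(6−5)(6−9)(6−1) = (−1)·1·(−3)·5 = 15 ≡ 4, so v_2 = 4^{−1} = 3 (mod 11).
  i = 3 (α = 5): (5−7)(5−6)(5−9)(5−1) = (−2)·(−1)·(−4)·4 = −32 ≡ 1, so v_3 = 1^{−1} = 1 (mod 11).
  i = 4 (α = 9): (9−7)(9−6)(9−5)(9−1) = 2·3·4·8 = 192 ≡ 5, so v_4 = 5^{−1} = 9 (mod 11).
  i = 5 (α = 1): (1−7)(1−6)(1−5)(1−9) = (−6)·(−5)·(−4)·(−8) = 960 ≡ 3, so v_5 = 3^{−1} = 4 (mod 11).
  v = [5, 3, 1, 9, 4].
Step 2: syndromes of r = [2, 6, 5, 5, 4] (all sums mod 11).
  S_0 = Σ v_i r_i = 5·2 + 3·6 + 1·5 + 9·5 + 4·4 = 94 ≡ 6.
  S_1 = Σ v_i α_i r_i = 5·7·2 + 3·6·6 + 1·5·5 + 9·9·5 + 4·1·4 = 624 ≡ 8.
  α_i^2 mod 11 = [5, 3, 3, 4, 1].
  S_2 = Σ v_i α_i^2 r_i = 5·5·2 + 3·3·6 + 1·3·5 + 9·4·5 + 4·1·4 = 315 ≡ 7.
  S = (6, 8, 7) ≠ 0, so r is not a codeword (an error is present).
Step 3: locate the error. For a single error e at position i, S_ℓ = v_i·e·α_i^ℓ, so α_err = S_1/S_0.
  S_0^{−1} = 6^{−1} = 2 (mod 11), so α_err = 8·2 = 16 ≡ 5 = α_3. Error position i = 3.
  Consistency check: S_2/S_1 = 7·7 = 49 ≡ 5 = α_err ✓ (single-error assumption holds).
Step 4: error magnitude e = S_0/v_3 = S_0·∏_{j≠3}(α_3 − α_j) = 6·1 = 6 ≡ 6 (mod 11).
Step 5: correct position 3: c_3 = r_3 − e = 5 − 6 ≡ 10 (mod 11). Hence c = [2, 6, 10, 5, 4].
  Check: interpolating c through the α_i gives m(x) = 8 + 7·x (degree < 2) with m(α_i) = c_i for every i, so c is indeed a codeword.


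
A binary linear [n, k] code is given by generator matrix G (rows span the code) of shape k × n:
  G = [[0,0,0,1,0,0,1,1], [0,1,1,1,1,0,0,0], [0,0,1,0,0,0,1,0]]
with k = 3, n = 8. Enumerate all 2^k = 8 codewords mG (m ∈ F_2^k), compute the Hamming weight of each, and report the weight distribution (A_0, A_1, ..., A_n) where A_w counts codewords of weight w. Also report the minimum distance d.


Weight distribution: A_0 = 1, A_2 = 1, A_3 = 3, A_4 = 2, A_5 = 1. Minimum distance d = 2.

Enumerate all 2^3 = 8 messages m ∈ F_2^3.
For each, compute codeword c = mG in F_2^8, then tally its weight.
  m = 000 → c = 00000000, weight = 0.
  m = 100 → c = 00010011, weight = 3.
  m = 010 → c = 01111000, weight = 4.
  m = 110 → c = 01101011, weight = 5.
  m = 001 → c = 00100010, weight = 2.
  m = 101 → c = 00110001, weight = 3.
  m = 011 → c = 01011010, weight = 4.
  m = 111 → c = 01001001, weight = 3.
Tally weights:
  weight 0: 1 codewords.
  weight 2: 1 codewords.
  weight 3: 3 codewords.
  weight 4: 2 codewords.
  weight 5: 1 codewords.
Minimum distance d = smallest w > 0 with A_w > 0 = 2.
Sanity: Σ A_w = 8 = 2^3 = 8 ✓.
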